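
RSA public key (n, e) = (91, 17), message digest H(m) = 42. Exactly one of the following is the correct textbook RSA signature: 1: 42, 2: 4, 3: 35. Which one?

3

Candidate 1: Squares mod 91: 42^1≡42, 42^2≡35, 42^4≡42, 42^8≡35, 42^16≡42; 17 = 16 + 1, so 42^17 ≡ 42·42 ≡ 35 (mod 91)
Candidate 2: Squares mod 91: 4^1≡4, 4^2≡16, 4^4≡74, 4^8≡16, 4^16≡74; 17 = 16 + 1, so 4^17 ≡ 74·4 ≡ 23 (mod 91)
Candidate 3: Squares mod 91: 35^1≡35, 35^2≡42, 35^4≡35, 35^8≡42, 35^16≡35; 17 = 16 + 1, so 35^17 ≡ 35·35 ≡ 42 (mod 91)
  → matches H(m) = 42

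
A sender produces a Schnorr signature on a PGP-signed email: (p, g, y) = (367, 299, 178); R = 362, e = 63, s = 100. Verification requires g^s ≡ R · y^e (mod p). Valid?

yes

g^s mod p:
299^100 mod 367 = 124
R · y^e mod p:
178^63 mod 367 = 122
362·122 = 44164 ≡ 124 (mod 367)
124 ≡ 124 (mod 367); signature holds.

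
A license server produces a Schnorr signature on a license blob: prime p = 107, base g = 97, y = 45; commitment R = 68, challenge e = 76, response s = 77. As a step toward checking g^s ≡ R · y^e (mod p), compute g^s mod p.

74

97^2 = 9409 ≡ 100
97^4 ≡ 100^2 = 10000 ≡ 49
97^8 ≡ 49^2 = 2401 ≡ 47
97^16 ≡ 47^2 = 2209 ≡ 69
97^32 ≡ 69^2 = 4761 ≡ 53
97^64 ≡ 53^2 = 2809 ≡ 27
77 = 64 + 8 + 4 + 1, so 97^77 ≡ 27·47·49·97 ≡ 74 (mod 107)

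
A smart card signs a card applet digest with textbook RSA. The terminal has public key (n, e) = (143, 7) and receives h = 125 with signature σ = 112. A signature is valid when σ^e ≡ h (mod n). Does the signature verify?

does not verify

σ^2 ≡ 112^2 = 12544 ≡ 103
σ^4 ≡ 103^2 = 10609 ≡ 27
7 = 4 + 2 + 1, so σ^7 ≡ 27·103·112 ≡ 18 (mod 143)
σ^7 mod 143 = 18, but h = 125.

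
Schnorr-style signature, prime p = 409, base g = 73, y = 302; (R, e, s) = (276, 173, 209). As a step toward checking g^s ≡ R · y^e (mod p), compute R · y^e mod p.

122

302^173 mod 409 = 282
R · y^e ≡ 276·282 = 77832 ≡ 122 (mod 409)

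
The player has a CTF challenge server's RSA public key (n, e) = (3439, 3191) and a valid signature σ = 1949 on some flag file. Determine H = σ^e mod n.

501

Squares mod 3439: σ^1≡1949, σ^2≡1945, σ^4≡125, σ^8≡1869, σ^16≡2576, σ^32≡1945, σ^64≡125, σ^128≡1869, σ^256≡2576, σ^512≡1945, σ^1024≡125, σ^2048≡1869
3191 = 2048 + 1024 + 64 + 32 + 16 + 4 + 2 + 1, so σ^3191 ≡ 1869·125·125·1945·2576·125·1945·1949 ≡ 501 (mod 3439)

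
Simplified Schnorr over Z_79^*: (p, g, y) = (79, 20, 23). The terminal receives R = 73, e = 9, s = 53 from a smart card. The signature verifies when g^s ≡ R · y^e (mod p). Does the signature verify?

g^s mod p:
20^2 = 400 ≡ 5
20^4 ≡ 5^2 = 25
20^8 ≡ 25^2 = 625 ≡ 72
20^16 ≡ 72^2 = 5184 ≡ 49
20^32 ≡ 49^2 = 2401 ≡ 31
53 = 32 + 16 + 4 + 1, so 20^53 ≡ 31·49·25·20 ≡ 73 (mod 79)
R · y^e mod p:
23^2 = 529 ≡ 55
23^4 ≡ 55^2 = 3025 ≡ 23
23^8 ≡ 23^2 = 529 ≡ 55
9 = 8 + 1, so 23^9 ≡ 55·23 ≡ 1 (mod 79)
73·1 = 73 ≡ 73 (mod 79)
73 ≡ 73 (mod 79); signature holds.

verifies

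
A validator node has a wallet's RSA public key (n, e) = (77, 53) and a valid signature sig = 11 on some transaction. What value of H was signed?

44

Squares mod 77: sig^1≡11, sig^2≡44, sig^4≡11, sig^8≡44, sig^16≡11, sig^32≡44
53 = 32 + 16 + 4 + 1, so sig^53 ≡ 44·11·11·11 ≡ 44 (mod 77)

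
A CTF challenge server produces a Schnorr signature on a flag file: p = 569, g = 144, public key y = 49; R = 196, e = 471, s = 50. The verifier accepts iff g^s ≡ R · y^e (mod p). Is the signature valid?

valid

g^s mod p:
144^2 = 20736 ≡ 252
144^4 ≡ 252^2 = 63504 ≡ 345
144^8 ≡ 345^2 = 119025 ≡ 104
144^16 ≡ 104^2 = 10816 ≡ 5
144^32 ≡ 5^2 = 25
50 = 32 + 16 + 2, so 144^50 ≡ 25·5·252 ≡ 205 (mod 569)
R · y^e mod p:
49^2 = 2401 ≡ 125
49^4 ≡ 125^2 = 15625 ≡ 262
49^8 ≡ 262^2 = 68644 ≡ 364
49^16 ≡ 364^2 = 132496 ≡ 488
49^32 ≡ 488^2 = 238144 ≡ 302
49^64 ≡ 302^2 = 91204 ≡ 164
49^128 ≡ 164^2 = 26896 ≡ 153
49^256 ≡ 153^2 = 23409 ≡ 80
471 = 256 + 128 + 64 + 16 + 4 + 2 + 1, so 49^471 ≡ 80·153·164·488·262·125·49 ≡ 242 (mod 569)
196·242 = 47432 ≡ 205 (mod 569)
205 ≡ 205 (mod 569); signature holds.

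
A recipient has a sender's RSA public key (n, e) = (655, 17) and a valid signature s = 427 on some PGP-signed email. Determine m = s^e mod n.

552

s^2 ≡ 427^2 = 182329 ≡ 239
s^4 ≡ 239^2 = 57121 ≡ 136
s^8 ≡ 136^2 = 18496 ≡ 156
s^16 ≡ 156^2 = 24336 ≡ 101
17 = 16 + 1, so s^17 ≡ 101·427 ≡ 552 (mod 655)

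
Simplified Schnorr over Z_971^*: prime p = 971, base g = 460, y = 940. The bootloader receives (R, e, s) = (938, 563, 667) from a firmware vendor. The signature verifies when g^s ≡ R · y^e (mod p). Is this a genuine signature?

g^s mod p:
460^2 = 211600 ≡ 893
460^4 ≡ 893^2 = 797449 ≡ 258
460^8 ≡ 258^2 = 66564 ≡ 536
460^16 ≡ 536^2 = 287296 ≡ 851
460^32 ≡ 851^2 = 724201 ≡ 806
460^64 ≡ 806^2 = 649636 ≡ 37
460^128 ≡ 37^2 = 1369 ≡ 398
460^256 ≡ 398^2 = 158404 ≡ 131
460^512 ≡ 131^2 = 17161 ≡ 654
667 = 512 + 128 + 16 + 8 + 2 + 1, so 460^667 ≡ 654·398·851·536·893·460 ≡ 103 (mod 971)
R · y^e mod p:
940^2 = 883600 ≡ 961
940^4 ≡ 961^2 = 923521 ≡ 100
940^8 ≡ 100^2 = 10000 ≡ 290
940^16 ≡ 290^2 = 84100 ≡ 594
940^32 ≡ 594^2 = 352836 ≡ 363
940^64 ≡ 363^2 = 131769 ≡ 684
940^128 ≡ 684^2 = 467856 ≡ 805
940^256 ≡ 805^2 = 648025 ≡ 368
940^512 ≡ 368^2 = 135424 ≡ 455
563 = 512 + 32 + 16 + 2 + 1, so 940^563 ≡ 455·363·594·961·940 ≡ 735 (mod 971)
938·735 = 689430 ≡ 20 (mod 971)
103 ≠ 20; the check fails.

forged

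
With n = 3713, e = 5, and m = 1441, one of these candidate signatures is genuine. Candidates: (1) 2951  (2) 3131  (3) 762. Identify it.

Candidate 1: Squares mod 3713: 2951^1≡2951, 2951^2≡1416, 2951^4≡36; 5 = 4 + 1, so 2951^5 ≡ 36·2951 ≡ 2272 (mod 3713)
Candidate 2: Squares mod 3713: 3131^1≡3131, 3131^2≡841, 3131^4≡1811; 5 = 4 + 1, so 3131^5 ≡ 1811·3131 ≡ 490 (mod 3713)
Candidate 3: Squares mod 3713: 762^1≡762, 762^2≡1416, 762^4≡36; 5 = 4 + 1, so 762^5 ≡ 36·762 ≡ 1441 (mod 3713)
  → matches m = 1441

3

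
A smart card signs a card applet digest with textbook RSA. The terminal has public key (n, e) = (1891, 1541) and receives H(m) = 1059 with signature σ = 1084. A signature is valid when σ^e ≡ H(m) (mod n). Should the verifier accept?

σ^2 ≡ 1084^2 = 1175056 ≡ 745
σ^4 ≡ 745^2 = 555025 ≡ 962
σ^8 ≡ 962^2 = 925444 ≡ 745
σ^16 ≡ 745^2 = 555025 ≡ 962
σ^32 ≡ 962^2 = 925444 ≡ 745
σ^64 ≡ 745^2 = 555025 ≡ 962
σ^128 ≡ 962^2 = 925444 ≡ 745
σ^256 ≡ 745^2 = 555025 ≡ 962
σ^512 ≡ 962^2 = 925444 ≡ 745
σ^1024 ≡ 745^2 = 555025 ≡ 962
1541 = 1024 + 512 + 4 + 1, so σ^1541 ≡ 962·745·962·1084 ≡ 867 (mod 1891)
σ^1541 mod 1891 = 867, but H(m) = 1059.

reject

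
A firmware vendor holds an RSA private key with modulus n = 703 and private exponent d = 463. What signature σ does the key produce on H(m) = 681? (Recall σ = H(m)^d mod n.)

461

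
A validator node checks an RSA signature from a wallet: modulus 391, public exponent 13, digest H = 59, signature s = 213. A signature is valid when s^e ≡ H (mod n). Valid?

yes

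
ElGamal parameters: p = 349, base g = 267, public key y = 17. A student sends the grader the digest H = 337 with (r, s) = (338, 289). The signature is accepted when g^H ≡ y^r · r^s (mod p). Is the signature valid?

invalid

Left side g^H mod p:
267^337 mod 349 = 242
Right side y^r · r^s mod p:
17^338 mod 349 = 301
338^289 mod 349 = 127
301·127 = 38227 ≡ 186 (mod 349)
242 ≠ 186, so verification fails.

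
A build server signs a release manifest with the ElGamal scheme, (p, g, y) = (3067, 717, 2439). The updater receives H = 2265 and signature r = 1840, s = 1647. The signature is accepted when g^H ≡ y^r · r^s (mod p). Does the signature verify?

does not verify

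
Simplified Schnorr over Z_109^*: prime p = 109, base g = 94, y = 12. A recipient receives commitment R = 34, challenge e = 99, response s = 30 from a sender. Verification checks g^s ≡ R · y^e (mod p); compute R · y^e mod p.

105

12^2 = 144 ≡ 35
12^4 ≡ 35^2 = 1225 ≡ 26
12^8 ≡ 26^2 = 676 ≡ 22
12^16 ≡ 22^2 = 484 ≡ 48
12^32 ≡ 48^2 = 2304 ≡ 15
12^64 ≡ 15^2 = 225 ≡ 7
99 = 64 + 32 + 2 + 1, so 12^99 ≡ 7·15·35·12 ≡ 64 (mod 109)
R · y^e ≡ 34·64 = 2176 ≡ 105 (mod 109)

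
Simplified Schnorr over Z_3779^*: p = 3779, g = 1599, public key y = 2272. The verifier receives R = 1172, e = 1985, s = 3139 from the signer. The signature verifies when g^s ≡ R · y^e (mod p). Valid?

g^s mod p:
1599^2 = 2556801 ≡ 2197
1599^4 ≡ 2197^2 = 4826809 ≡ 1026
1599^8 ≡ 1026^2 = 1052676 ≡ 2114
1599^16 ≡ 2114^2 = 4468996 ≡ 2218
1599^32 ≡ 2218^2 = 4919524 ≡ 3045
1599^64 ≡ 3045^2 = 9272025 ≡ 2138
1599^128 ≡ 2138^2 = 4571044 ≡ 2233
1599^256 ≡ 2233^2 = 4986289 ≡ 1788
1599^512 ≡ 1788^2 = 3196944 ≡ 3689
1599^1024 ≡ 3689^2 = 13608721 ≡ 542
1599^2048 ≡ 542^2 = 293764 ≡ 2781
3139 = 2048 + 1024 + 64 + 2 + 1, so 1599^3139 ≡ 2781·542·2138·2197·1599 ≡ 3666 (mod 3779)
R · y^e mod p:
2272^2 = 5161984 ≡ 3649
2272^4 ≡ 3649^2 = 13315201 ≡ 1784
2272^8 ≡ 1784^2 = 3182656 ≡ 738
2272^16 ≡ 738^2 = 544644 ≡ 468
2272^32 ≡ 468^2 = 219024 ≡ 3621
2272^64 ≡ 3621^2 = 13111641 ≡ 2290
2272^128 ≡ 2290^2 = 5244100 ≡ 2627
2272^256 ≡ 2627^2 = 6901129 ≡ 675
2272^512 ≡ 675^2 = 455625 ≡ 2145
2272^1024 ≡ 2145^2 = 4601025 ≡ 1982
1985 = 1024 + 512 + 256 + 128 + 64 + 1, so 2272^1985 ≡ 1982·2145·675·2627·2290·2272 ≡ 964 (mod 3779)
1172·964 = 1129808 ≡ 3666 (mod 3779)
3666 ≡ 3666 (mod 3779); signature holds.

yes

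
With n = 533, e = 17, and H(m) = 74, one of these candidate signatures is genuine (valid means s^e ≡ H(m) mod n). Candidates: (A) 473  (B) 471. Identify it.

B

Candidate A: Squares mod 533: 473^1≡473, 473^2≡402, 473^4≡105, 473^8≡365, 473^16≡508; 17 = 16 + 1, so 473^17 ≡ 508·473 ≡ 434 (mod 533)
Candidate B: Squares mod 533: 471^1≡471, 471^2≡113, 471^4≡510, 471^8≡529, 471^16≡16; 17 = 16 + 1, so 471^17 ≡ 16·471 ≡ 74 (mod 533)
  → matches H(m) = 74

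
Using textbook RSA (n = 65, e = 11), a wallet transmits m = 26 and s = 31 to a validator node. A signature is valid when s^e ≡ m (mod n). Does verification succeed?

s^11 mod 65 = 21
21 ≠ 26, so verification fails.

fails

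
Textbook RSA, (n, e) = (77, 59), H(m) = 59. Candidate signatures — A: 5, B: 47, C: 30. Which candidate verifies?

B

Candidate A: Squares mod 77: 5^1≡5, 5^2≡25, 5^4≡9, 5^8≡4, 5^16≡16, 5^32≡25; 59 = 32 + 16 + 8 + 2 + 1, so 5^59 ≡ 25·16·4·25·5 ≡ 31 (mod 77)
Candidate B: Squares mod 77: 47^1≡47, 47^2≡53, 47^4≡37, 47^8≡60, 47^16≡58, 47^32≡53; 59 = 32 + 16 + 8 + 2 + 1, so 47^59 ≡ 53·58·60·53·47 ≡ 59 (mod 77)
  → matches H(m) = 59
Candidate C: Squares mod 77: 30^1≡30, 30^2≡53, 30^4≡37, 30^8≡60, 30^16≡58, 30^32≡53; 59 = 32 + 16 + 8 + 2 + 1, so 30^59 ≡ 53·58·60·53·30 ≡ 18 (mod 77)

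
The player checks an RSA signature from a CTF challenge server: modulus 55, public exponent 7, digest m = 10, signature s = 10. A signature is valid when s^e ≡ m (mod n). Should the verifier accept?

accept

Squares mod 55: s^1≡10, s^2≡45, s^4≡45
7 = 4 + 2 + 1, so s^7 ≡ 45·45·10 ≡ 10 (mod 55)
10 = m, so the signature checks out.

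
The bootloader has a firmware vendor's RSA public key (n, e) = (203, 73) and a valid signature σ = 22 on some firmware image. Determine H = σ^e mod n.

Squares mod 203: σ^1≡22, σ^2≡78, σ^4≡197, σ^8≡36, σ^16≡78, σ^32≡197, σ^64≡36
73 = 64 + 8 + 1, so σ^73 ≡ 36·36·22 ≡ 92 (mod 203)

92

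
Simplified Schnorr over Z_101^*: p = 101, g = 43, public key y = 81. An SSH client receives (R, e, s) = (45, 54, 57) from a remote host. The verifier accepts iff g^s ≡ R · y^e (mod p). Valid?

no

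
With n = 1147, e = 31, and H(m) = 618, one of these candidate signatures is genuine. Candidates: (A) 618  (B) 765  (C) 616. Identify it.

A

Candidate A: Squares mod 1147: 618^1≡618, 618^2≡1120, 618^4≡729, 618^8≡380, 618^16≡1025; 31 = 16 + 8 + 4 + 2 + 1, so 618^31 ≡ 1025·380·729·1120·618 ≡ 618 (mod 1147)
  → matches H(m) = 618
Candidate B: Squares mod 1147: 765^1≡765, 765^2≡255, 765^4≡793, 765^8≡293, 765^16≡971; 31 = 16 + 8 + 4 + 2 + 1, so 765^31 ≡ 971·293·793·255·765 ≡ 21 (mod 1147)
Candidate C: Squares mod 1147: 616^1≡616, 616^2≡946, 616^4≡256, 616^8≡157, 616^16≡562; 31 = 16 + 8 + 4 + 2 + 1, so 616^31 ≡ 562·157·256·946·616 ≡ 833 (mod 1147)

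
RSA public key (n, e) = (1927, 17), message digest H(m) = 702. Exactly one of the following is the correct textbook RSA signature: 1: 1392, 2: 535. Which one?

Candidate 1: 1392^2 = 1937664 ≡ 1029; 1392^4 ≡ 1029^2 = 1058841 ≡ 918; 1392^8 ≡ 918^2 = 842724 ≡ 625; 1392^16 ≡ 625^2 = 390625 ≡ 1371; 17 = 16 + 1, so 1392^17 ≡ 1371·1392 ≡ 702 (mod 1927)
  → matches H(m) = 702
Candidate 2: 535^2 = 286225 ≡ 1029; 535^4 ≡ 1029^2 = 1058841 ≡ 918; 535^8 ≡ 918^2 = 842724 ≡ 625; 535^16 ≡ 625^2 = 390625 ≡ 1371; 17 = 16 + 1, so 535^17 ≡ 1371·535 ≡ 1225 (mod 1927)

1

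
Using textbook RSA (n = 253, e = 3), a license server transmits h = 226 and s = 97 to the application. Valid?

no

Squares mod 253: s^1≡97, s^2≡48
3 = 2 + 1, so s^3 ≡ 48·97 ≡ 102 (mod 253)
s^3 mod 253 = 102, but h = 226.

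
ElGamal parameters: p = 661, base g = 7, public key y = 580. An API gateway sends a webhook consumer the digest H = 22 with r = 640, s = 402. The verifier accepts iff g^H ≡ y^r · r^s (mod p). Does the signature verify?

does not verify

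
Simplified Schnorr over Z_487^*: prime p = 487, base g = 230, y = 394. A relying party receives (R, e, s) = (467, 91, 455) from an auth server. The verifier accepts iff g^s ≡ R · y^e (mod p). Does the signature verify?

verifies

g^s mod p:
230^2 = 52900 ≡ 304
230^4 ≡ 304^2 = 92416 ≡ 373
230^8 ≡ 373^2 = 139129 ≡ 334
230^16 ≡ 334^2 = 111556 ≡ 33
230^32 ≡ 33^2 = 1089 ≡ 115
230^64 ≡ 115^2 = 13225 ≡ 76
230^128 ≡ 76^2 = 5776 ≡ 419
230^256 ≡ 419^2 = 175561 ≡ 241
455 = 256 + 128 + 64 + 4 + 2 + 1, so 230^455 ≡ 241·419·76·373·304·230 ≡ 2 (mod 487)
R · y^e mod p:
394^2 = 155236 ≡ 370
394^4 ≡ 370^2 = 136900 ≡ 53
394^8 ≡ 53^2 = 2809 ≡ 374
394^16 ≡ 374^2 = 139876 ≡ 107
394^32 ≡ 107^2 = 11449 ≡ 248
394^64 ≡ 248^2 = 61504 ≡ 142
91 = 64 + 16 + 8 + 2 + 1, so 394^91 ≡ 142·107·374·370·394 ≡ 146 (mod 487)
467·146 = 68182 ≡ 2 (mod 487)
2 ≡ 2 (mod 487); signature holds.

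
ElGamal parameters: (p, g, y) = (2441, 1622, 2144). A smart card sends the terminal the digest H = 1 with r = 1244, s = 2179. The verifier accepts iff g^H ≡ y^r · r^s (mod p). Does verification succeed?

passes

Left side g^H mod p:
1622^1 mod 2441 = 1622
Right side y^r · r^s mod p:
2144^2 = 4596736 ≡ 333
2144^4 ≡ 333^2 = 110889 ≡ 1044
2144^8 ≡ 1044^2 = 1089936 ≡ 1250
2144^16 ≡ 1250^2 = 1562500 ≡ 260
2144^32 ≡ 260^2 = 67600 ≡ 1693
2144^64 ≡ 1693^2 = 2866249 ≡ 515
2144^128 ≡ 515^2 = 265225 ≡ 1597
2144^256 ≡ 1597^2 = 2550409 ≡ 2005
2144^512 ≡ 2005^2 = 4020025 ≡ 2139
2144^1024 ≡ 2139^2 = 4575321 ≡ 887
1244 = 1024 + 128 + 64 + 16 + 8 + 4, so 2144^1244 ≡ 887·1597·515·260·1250·1044 ≡ 347 (mod 2441)
1244^2 = 1547536 ≡ 2383
1244^4 ≡ 2383^2 = 5678689 ≡ 923
1244^8 ≡ 923^2 = 851929 ≡ 20
1244^16 ≡ 20^2 = 400
1244^32 ≡ 400^2 = 160000 ≡ 1335
1244^64 ≡ 1335^2 = 1782225 ≡ 295
1244^128 ≡ 295^2 = 87025 ≡ 1590
1244^256 ≡ 1590^2 = 2528100 ≡ 1665
1244^512 ≡ 1665^2 = 2772225 ≡ 1690
1244^1024 ≡ 1690^2 = 2856100 ≡ 130
1244^2048 ≡ 130^2 = 16900 ≡ 2254
2179 = 2048 + 128 + 2 + 1, so 1244^2179 ≡ 2254·1590·2383·1244 ≡ 1088 (mod 2441)
347·1088 = 377536 ≡ 1622 (mod 2441)
1622 ≡ 1622 (mod 2441), so the signature is genuine.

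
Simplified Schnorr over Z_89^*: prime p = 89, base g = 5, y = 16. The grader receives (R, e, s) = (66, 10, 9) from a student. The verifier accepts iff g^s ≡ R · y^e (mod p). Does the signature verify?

g^s mod p:
Squares mod 89: 5^1≡5, 5^2≡25, 5^4≡2, 5^8≡4
9 = 8 + 1, so 5^9 ≡ 4·5 ≡ 20 (mod 89)
R · y^e mod p:
Squares mod 89: 16^1≡16, 16^2≡78, 16^4≡32, 16^8≡45
10 = 8 + 2, so 16^10 ≡ 45·78 ≡ 39 (mod 89)
66·39 = 2574 ≡ 82 (mod 89)
20 ≠ 82; the check fails.

does not verify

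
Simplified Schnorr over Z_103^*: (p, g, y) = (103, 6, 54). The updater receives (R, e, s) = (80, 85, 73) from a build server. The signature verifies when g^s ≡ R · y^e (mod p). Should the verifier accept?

reject

g^s mod p:
6^2 = 36
6^4 ≡ 36^2 = 1296 ≡ 60
6^8 ≡ 60^2 = 3600 ≡ 98
6^16 ≡ 98^2 = 9604 ≡ 25
6^32 ≡ 25^2 = 625 ≡ 7
6^64 ≡ 7^2 = 49
73 = 64 + 8 + 1, so 6^73 ≡ 49·98·6 ≡ 75 (mod 103)
R · y^e mod p:
54^2 = 2916 ≡ 32
54^4 ≡ 32^2 = 1024 ≡ 97
54^8 ≡ 97^2 = 9409 ≡ 36
54^16 ≡ 36^2 = 1296 ≡ 60
54^32 ≡ 60^2 = 3600 ≡ 98
54^64 ≡ 98^2 = 9604 ≡ 25
85 = 64 + 16 + 4 + 1, so 54^85 ≡ 25·60·97·54 ≡ 57 (mod 103)
80·57 = 4560 ≡ 28 (mod 103)
75 ≠ 28; the check fails.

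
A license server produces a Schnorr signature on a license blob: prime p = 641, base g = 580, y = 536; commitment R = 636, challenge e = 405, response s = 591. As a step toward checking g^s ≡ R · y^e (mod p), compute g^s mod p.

580^2 = 336400 ≡ 516
580^4 ≡ 516^2 = 266256 ≡ 241
580^8 ≡ 241^2 = 58081 ≡ 391
580^16 ≡ 391^2 = 152881 ≡ 323
580^32 ≡ 323^2 = 104329 ≡ 487
580^64 ≡ 487^2 = 237169 ≡ 640
580^128 ≡ 640^2 = 409600 ≡ 1
580^256 ≡ 1^2 = 1
580^512 ≡ 1^2 = 1
591 = 512 + 64 + 8 + 4 + 2 + 1, so 580^591 ≡ 1·640·391·241·516·580 ≡ 268 (mod 641)

268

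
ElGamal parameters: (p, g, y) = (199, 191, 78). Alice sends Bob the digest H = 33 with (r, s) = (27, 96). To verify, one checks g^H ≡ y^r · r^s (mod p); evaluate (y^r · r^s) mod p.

78^2 = 6084 ≡ 114
78^4 ≡ 114^2 = 12996 ≡ 61
78^8 ≡ 61^2 = 3721 ≡ 139
78^16 ≡ 139^2 = 19321 ≡ 18
27 = 16 + 8 + 2 + 1, so 78^27 ≡ 18·139·114·78 ≡ 181 (mod 199)
27^2 = 729 ≡ 132
27^4 ≡ 132^2 = 17424 ≡ 111
27^8 ≡ 111^2 = 12321 ≡ 182
27^16 ≡ 182^2 = 33124 ≡ 90
27^32 ≡ 90^2 = 8100 ≡ 140
27^64 ≡ 140^2 = 19600 ≡ 98
96 = 64 + 32, so 27^96 ≡ 98·140 ≡ 188 (mod 199)
y^r · r^s ≡ 181·188 = 34028 ≡ 198 (mod 199)

198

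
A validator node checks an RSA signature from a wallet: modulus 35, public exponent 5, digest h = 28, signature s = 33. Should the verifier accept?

s^5 mod 35 = 3
s^5 mod 35 = 3, but h = 28.

reject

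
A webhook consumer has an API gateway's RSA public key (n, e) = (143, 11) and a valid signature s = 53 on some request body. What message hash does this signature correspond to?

53

Squares mod 143: s^1≡53, s^2≡92, s^4≡27, s^8≡14
11 = 8 + 2 + 1, so s^11 ≡ 14·92·53 ≡ 53 (mod 143)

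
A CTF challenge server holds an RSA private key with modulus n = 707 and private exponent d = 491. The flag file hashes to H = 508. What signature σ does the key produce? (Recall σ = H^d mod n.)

345

H^491 mod 707 = 345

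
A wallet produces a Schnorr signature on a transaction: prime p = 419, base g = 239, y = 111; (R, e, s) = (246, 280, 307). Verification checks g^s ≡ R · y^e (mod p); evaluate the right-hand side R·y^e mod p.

111^2 = 12321 ≡ 170
111^4 ≡ 170^2 = 28900 ≡ 408
111^8 ≡ 408^2 = 166464 ≡ 121
111^16 ≡ 121^2 = 14641 ≡ 395
111^32 ≡ 395^2 = 156025 ≡ 157
111^64 ≡ 157^2 = 24649 ≡ 347
111^128 ≡ 347^2 = 120409 ≡ 156
111^256 ≡ 156^2 = 24336 ≡ 34
280 = 256 + 16 + 8, so 111^280 ≡ 34·395·121 ≡ 148 (mod 419)
R · y^e ≡ 246·148 = 36408 ≡ 374 (mod 419)

374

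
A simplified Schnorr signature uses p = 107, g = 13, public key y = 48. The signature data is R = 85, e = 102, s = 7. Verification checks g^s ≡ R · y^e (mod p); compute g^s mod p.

79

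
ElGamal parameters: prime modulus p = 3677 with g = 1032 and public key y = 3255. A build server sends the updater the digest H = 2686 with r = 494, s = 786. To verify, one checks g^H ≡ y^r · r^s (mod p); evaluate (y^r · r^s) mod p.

3136

Squares mod 3677: 3255^1≡3255, 3255^2≡1588, 3255^4≡2999, 3255^8≡59, 3255^16≡3481, 3255^32≡1646, 3255^64≡3044, 3255^128≡3573, 3255^256≡3462
494 = 256 + 128 + 64 + 32 + 8 + 4 + 2, so 3255^494 ≡ 3462·3573·3044·1646·59·2999·1588 ≡ 81 (mod 3677)
Squares mod 3677: 494^1≡494, 494^2≡1354, 494^4≡2170, 494^8≡2340, 494^16≡547, 494^32≡1372, 494^64≡3437, 494^128≡2445, 494^256≡2900, 494^512≡701
786 = 512 + 256 + 16 + 2, so 494^786 ≡ 701·2900·547·1354 ≡ 2944 (mod 3677)
y^r · r^s ≡ 81·2944 = 238464 ≡ 3136 (mod 3677)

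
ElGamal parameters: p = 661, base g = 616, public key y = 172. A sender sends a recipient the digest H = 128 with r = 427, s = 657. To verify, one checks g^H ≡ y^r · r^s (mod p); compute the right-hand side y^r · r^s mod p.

Squares mod 661: 172^1≡172, 172^2≡500, 172^4≡142, 172^8≡334, 172^16≡508, 172^32≡274, 172^64≡383, 172^128≡608, 172^256≡165
427 = 256 + 128 + 32 + 8 + 2 + 1, so 172^427 ≡ 165·608·274·334·500·172 ≡ 97 (mod 661)
Squares mod 661: 427^1≡427, 427^2≡554, 427^4≡212, 427^8≡657, 427^16≡16, 427^32≡256, 427^64≡97, 427^128≡155, 427^256≡229, 427^512≡222
657 = 512 + 128 + 16 + 1, so 427^657 ≡ 222·155·16·427 ≡ 504 (mod 661)
y^r · r^s ≡ 97·504 = 48888 ≡ 635 (mod 661)

635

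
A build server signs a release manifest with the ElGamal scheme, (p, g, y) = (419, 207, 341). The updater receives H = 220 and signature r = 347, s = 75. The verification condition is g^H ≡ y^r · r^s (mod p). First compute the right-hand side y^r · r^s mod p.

329

Squares mod 419: 341^1≡341, 341^2≡218, 341^4≡177, 341^8≡323, 341^16≡417, 341^32≡4, 341^64≡16, 341^128≡256, 341^256≡172
347 = 256 + 64 + 16 + 8 + 2 + 1, so 341^347 ≡ 172·16·417·323·218·341 ≡ 185 (mod 419)
Squares mod 419: 347^1≡347, 347^2≡156, 347^4≡34, 347^8≡318, 347^16≡145, 347^32≡75, 347^64≡178
75 = 64 + 8 + 2 + 1, so 347^75 ≡ 178·318·156·347 ≡ 226 (mod 419)
y^r · r^s ≡ 185·226 = 41810 ≡ 329 (mod 419)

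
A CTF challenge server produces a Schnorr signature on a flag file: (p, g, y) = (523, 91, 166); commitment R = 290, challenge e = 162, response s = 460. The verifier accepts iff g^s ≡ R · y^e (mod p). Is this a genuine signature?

g^s mod p:
91^2 = 8281 ≡ 436
91^4 ≡ 436^2 = 190096 ≡ 247
91^8 ≡ 247^2 = 61009 ≡ 341
91^16 ≡ 341^2 = 116281 ≡ 175
91^32 ≡ 175^2 = 30625 ≡ 291
91^64 ≡ 291^2 = 84681 ≡ 478
91^128 ≡ 478^2 = 228484 ≡ 456
91^256 ≡ 456^2 = 207936 ≡ 305
460 = 256 + 128 + 64 + 8 + 4, so 91^460 ≡ 305·456·478·341·247 ≡ 246 (mod 523)
R · y^e mod p:
166^2 = 27556 ≡ 360
166^4 ≡ 360^2 = 129600 ≡ 419
166^8 ≡ 419^2 = 175561 ≡ 356
166^16 ≡ 356^2 = 126736 ≡ 170
166^32 ≡ 170^2 = 28900 ≡ 135
166^64 ≡ 135^2 = 18225 ≡ 443
166^128 ≡ 443^2 = 196249 ≡ 124
162 = 128 + 32 + 2, so 166^162 ≡ 124·135·360 ≡ 394 (mod 523)
290·394 = 114260 ≡ 246 (mod 523)
246 ≡ 246 (mod 523); signature holds.

genuine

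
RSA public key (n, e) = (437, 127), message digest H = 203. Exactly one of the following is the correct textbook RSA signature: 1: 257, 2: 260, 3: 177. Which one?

2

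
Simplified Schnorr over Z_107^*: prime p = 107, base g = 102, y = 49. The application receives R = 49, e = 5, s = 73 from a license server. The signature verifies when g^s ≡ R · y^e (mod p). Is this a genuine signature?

g^s mod p:
102^2 = 10404 ≡ 25
102^4 ≡ 25^2 = 625 ≡ 90
102^8 ≡ 90^2 = 8100 ≡ 75
102^16 ≡ 75^2 = 5625 ≡ 61
102^32 ≡ 61^2 = 3721 ≡ 83
102^64 ≡ 83^2 = 6889 ≡ 41
73 = 64 + 8 + 1, so 102^73 ≡ 41·75·102 ≡ 33 (mod 107)
R · y^e mod p:
49^2 = 2401 ≡ 47
49^4 ≡ 47^2 = 2209 ≡ 69
5 = 4 + 1, so 49^5 ≡ 69·49 ≡ 64 (mod 107)
49·64 = 3136 ≡ 33 (mod 107)
33 ≡ 33 (mod 107); signature holds.

genuine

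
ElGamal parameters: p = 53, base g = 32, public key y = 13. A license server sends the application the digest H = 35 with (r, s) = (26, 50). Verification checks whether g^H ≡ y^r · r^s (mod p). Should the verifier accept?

reject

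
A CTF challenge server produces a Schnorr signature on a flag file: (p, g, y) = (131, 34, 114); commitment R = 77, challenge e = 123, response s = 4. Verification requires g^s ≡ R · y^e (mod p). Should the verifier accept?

g^s mod p:
34^2 = 1156 ≡ 108
34^4 ≡ 108^2 = 11664 ≡ 5
R · y^e mod p:
114^2 = 12996 ≡ 27
114^4 ≡ 27^2 = 729 ≡ 74
114^8 ≡ 74^2 = 5476 ≡ 105
114^16 ≡ 105^2 = 11025 ≡ 21
114^32 ≡ 21^2 = 441 ≡ 48
114^64 ≡ 48^2 = 2304 ≡ 77
123 = 64 + 32 + 16 + 8 + 2 + 1, so 114^123 ≡ 77·48·21·105·27·114 ≡ 46 (mod 131)
77·46 = 3542 ≡ 5 (mod 131)
5 ≡ 5 (mod 131); signature holds.

accept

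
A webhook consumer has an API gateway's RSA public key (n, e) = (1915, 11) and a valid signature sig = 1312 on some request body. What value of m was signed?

33

sig^11 mod 1915 = 33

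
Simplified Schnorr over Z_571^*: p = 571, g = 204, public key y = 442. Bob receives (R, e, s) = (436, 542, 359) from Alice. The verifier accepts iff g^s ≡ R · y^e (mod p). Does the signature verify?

does not verify

g^s mod p:
204^2 = 41616 ≡ 504
204^4 ≡ 504^2 = 254016 ≡ 492
204^8 ≡ 492^2 = 242064 ≡ 531
204^16 ≡ 531^2 = 281961 ≡ 458
204^32 ≡ 458^2 = 209764 ≡ 207
204^64 ≡ 207^2 = 42849 ≡ 24
204^128 ≡ 24^2 = 576 ≡ 5
204^256 ≡ 5^2 = 25
359 = 256 + 64 + 32 + 4 + 2 + 1, so 204^359 ≡ 25·24·207·492·504·204 ≡ 368 (mod 571)
R · y^e mod p:
442^2 = 195364 ≡ 82
442^4 ≡ 82^2 = 6724 ≡ 443
442^8 ≡ 443^2 = 196249 ≡ 396
442^16 ≡ 396^2 = 156816 ≡ 362
442^32 ≡ 362^2 = 131044 ≡ 285
442^64 ≡ 285^2 = 81225 ≡ 143
442^128 ≡ 143^2 = 20449 ≡ 464
442^256 ≡ 464^2 = 215296 ≡ 29
442^512 ≡ 29^2 = 841 ≡ 270
542 = 512 + 16 + 8 + 4 + 2, so 442^542 ≡ 270·362·396·443·82 ≡ 256 (mod 571)
436·256 = 111616 ≡ 271 (mod 571)
368 ≠ 271; the check fails.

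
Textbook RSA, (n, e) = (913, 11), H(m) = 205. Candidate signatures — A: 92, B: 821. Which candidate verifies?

Candidate A: 92^2 = 8464 ≡ 247; 92^4 ≡ 247^2 = 61009 ≡ 751; 92^8 ≡ 751^2 = 564001 ≡ 680; 11 = 8 + 2 + 1, so 92^11 ≡ 680·247·92 ≡ 708 (mod 913)
Candidate B: 821^2 = 674041 ≡ 247; 821^4 ≡ 247^2 = 61009 ≡ 751; 821^8 ≡ 751^2 = 564001 ≡ 680; 11 = 8 + 2 + 1, so 821^11 ≡ 680·247·821 ≡ 205 (mod 913)
  → matches H(m) = 205

B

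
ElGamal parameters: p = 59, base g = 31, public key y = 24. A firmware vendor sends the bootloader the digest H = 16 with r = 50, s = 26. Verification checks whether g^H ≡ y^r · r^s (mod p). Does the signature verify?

Left side g^H mod p:
31^2 = 961 ≡ 17
31^4 ≡ 17^2 = 289 ≡ 53
31^8 ≡ 53^2 = 2809 ≡ 36
31^16 ≡ 36^2 = 1296 ≡ 57
Right side y^r · r^s mod p:
24^2 = 576 ≡ 45
24^4 ≡ 45^2 = 2025 ≡ 19
24^8 ≡ 19^2 = 361 ≡ 7
24^16 ≡ 7^2 = 49
24^32 ≡ 49^2 = 2401 ≡ 41
50 = 32 + 16 + 2, so 24^50 ≡ 41·49·45 ≡ 17 (mod 59)
50^2 = 2500 ≡ 22
50^4 ≡ 22^2 = 484 ≡ 12
50^8 ≡ 12^2 = 144 ≡ 26
50^16 ≡ 26^2 = 676 ≡ 27
26 = 16 + 8 + 2, so 50^26 ≡ 27·26·22 ≡ 45 (mod 59)
17·45 = 765 ≡ 57 (mod 59)
57 ≡ 57 (mod 59), so the signature is genuine.

verifies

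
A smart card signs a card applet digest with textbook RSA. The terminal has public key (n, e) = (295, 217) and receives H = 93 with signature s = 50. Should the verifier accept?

s^217 mod 295 = 275
The recovered value 275 does not match the digest 93.

reject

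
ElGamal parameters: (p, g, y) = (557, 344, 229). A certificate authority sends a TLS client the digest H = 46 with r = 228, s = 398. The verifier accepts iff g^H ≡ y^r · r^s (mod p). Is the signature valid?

invalid

Left side g^H mod p:
344^2 = 118336 ≡ 252
344^4 ≡ 252^2 = 63504 ≡ 6
344^8 ≡ 6^2 = 36
344^16 ≡ 36^2 = 1296 ≡ 182
344^32 ≡ 182^2 = 33124 ≡ 261
46 = 32 + 8 + 4 + 2, so 344^46 ≡ 261·36·6·252 ≡ 467 (mod 557)
Right side y^r · r^s mod p:
229^2 = 52441 ≡ 83
229^4 ≡ 83^2 = 6889 ≡ 205
229^8 ≡ 205^2 = 42025 ≡ 250
229^16 ≡ 250^2 = 62500 ≡ 116
229^32 ≡ 116^2 = 13456 ≡ 88
229^64 ≡ 88^2 = 7744 ≡ 503
229^128 ≡ 503^2 = 253009 ≡ 131
228 = 128 + 64 + 32 + 4, so 229^228 ≡ 131·503·88·205 ≡ 424 (mod 557)
228^2 = 51984 ≡ 183
228^4 ≡ 183^2 = 33489 ≡ 69
228^8 ≡ 69^2 = 4761 ≡ 305
228^16 ≡ 305^2 = 93025 ≡ 6
228^32 ≡ 6^2 = 36
228^64 ≡ 36^2 = 1296 ≡ 182
228^128 ≡ 182^2 = 33124 ≡ 261
228^256 ≡ 261^2 = 68121 ≡ 167
398 = 256 + 128 + 8 + 4 + 2, so 228^398 ≡ 167·261·305·69·183 ≡ 379 (mod 557)
424·379 = 160696 ≡ 280 (mod 557)
467 ≠ 280, so verification fails.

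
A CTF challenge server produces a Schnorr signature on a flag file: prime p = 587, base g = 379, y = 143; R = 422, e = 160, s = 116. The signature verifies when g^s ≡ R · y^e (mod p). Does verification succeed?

g^s mod p:
379^2 = 143641 ≡ 413
379^4 ≡ 413^2 = 170569 ≡ 339
379^8 ≡ 339^2 = 114921 ≡ 456
379^16 ≡ 456^2 = 207936 ≡ 138
379^32 ≡ 138^2 = 19044 ≡ 260
379^64 ≡ 260^2 = 67600 ≡ 95
116 = 64 + 32 + 16 + 4, so 379^116 ≡ 95·260·138·339 ≡ 30 (mod 587)
R · y^e mod p:
143^2 = 20449 ≡ 491
143^4 ≡ 491^2 = 241081 ≡ 411
143^8 ≡ 411^2 = 168921 ≡ 452
143^16 ≡ 452^2 = 204304 ≡ 28
143^32 ≡ 28^2 = 784 ≡ 197
143^64 ≡ 197^2 = 38809 ≡ 67
143^128 ≡ 67^2 = 4489 ≡ 380
160 = 128 + 32, so 143^160 ≡ 380·197 ≡ 311 (mod 587)
422·311 = 131242 ≡ 341 (mod 587)
30 ≠ 341; the check fails.

fails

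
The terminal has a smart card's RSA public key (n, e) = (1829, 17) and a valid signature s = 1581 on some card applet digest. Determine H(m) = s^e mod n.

372

s^17 mod 1829 = 372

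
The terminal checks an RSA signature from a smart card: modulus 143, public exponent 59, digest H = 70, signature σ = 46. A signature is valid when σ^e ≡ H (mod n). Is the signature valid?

invalid

σ^2 ≡ 46^2 = 2116 ≡ 114
σ^4 ≡ 114^2 = 12996 ≡ 126
σ^8 ≡ 126^2 = 15876 ≡ 3
σ^16 ≡ 3^2 = 9
σ^32 ≡ 9^2 = 81
59 = 32 + 16 + 8 + 2 + 1, so σ^59 ≡ 81·9·3·114·46 ≡ 28 (mod 143)
28 ≠ 70, so verification fails.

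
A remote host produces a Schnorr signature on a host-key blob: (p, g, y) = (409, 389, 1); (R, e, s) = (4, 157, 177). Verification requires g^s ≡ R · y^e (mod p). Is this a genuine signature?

forged

g^s mod p:
Squares mod 409: 389^1≡389, 389^2≡400, 389^4≡81, 389^8≡17, 389^16≡289, 389^32≡85, 389^64≡272, 389^128≡364
177 = 128 + 32 + 16 + 1, so 389^177 ≡ 364·85·289·389 ≡ 5 (mod 409)
R · y^e mod p:
Squares mod 409: 1^1≡1, 1^2≡1, 1^4≡1, 1^8≡1, 1^16≡1, 1^32≡1, 1^64≡1, 1^128≡1
157 = 128 + 16 + 8 + 4 + 1, so 1^157 ≡ 1·1·1·1·1 ≡ 1 (mod 409)
4·1 = 4 ≡ 4 (mod 409)
5 ≠ 4; the check fails.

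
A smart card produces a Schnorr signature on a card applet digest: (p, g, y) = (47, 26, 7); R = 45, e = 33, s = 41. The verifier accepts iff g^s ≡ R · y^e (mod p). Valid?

g^s mod p:
26^2 = 676 ≡ 18
26^4 ≡ 18^2 = 324 ≡ 42
26^8 ≡ 42^2 = 1764 ≡ 25
26^16 ≡ 25^2 = 625 ≡ 14
26^32 ≡ 14^2 = 196 ≡ 8
41 = 32 + 8 + 1, so 26^41 ≡ 8·25·26 ≡ 30 (mod 47)
R · y^e mod p:
7^2 = 49 ≡ 2
7^4 ≡ 2^2 = 4
7^8 ≡ 4^2 = 16
7^16 ≡ 16^2 = 256 ≡ 21
7^32 ≡ 21^2 = 441 ≡ 18
33 = 32 + 1, so 7^33 ≡ 18·7 ≡ 32 (mod 47)
45·32 = 1440 ≡ 30 (mod 47)
30 ≡ 30 (mod 47); signature holds.

yes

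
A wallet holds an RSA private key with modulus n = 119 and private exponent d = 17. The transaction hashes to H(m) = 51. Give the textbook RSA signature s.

102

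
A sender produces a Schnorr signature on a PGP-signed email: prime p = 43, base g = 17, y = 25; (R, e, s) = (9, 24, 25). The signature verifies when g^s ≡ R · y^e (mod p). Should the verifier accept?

accept

g^s mod p:
17^2 = 289 ≡ 31
17^4 ≡ 31^2 = 961 ≡ 15
17^8 ≡ 15^2 = 225 ≡ 10
17^16 ≡ 10^2 = 100 ≡ 14
25 = 16 + 8 + 1, so 17^25 ≡ 14·10·17 ≡ 15 (mod 43)
R · y^e mod p:
25^2 = 625 ≡ 23
25^4 ≡ 23^2 = 529 ≡ 13
25^8 ≡ 13^2 = 169 ≡ 40
25^16 ≡ 40^2 = 1600 ≡ 9
24 = 16 + 8, so 25^24 ≡ 9·40 ≡ 16 (mod 43)
9·16 = 144 ≡ 15 (mod 43)
15 ≡ 15 (mod 43); signature holds.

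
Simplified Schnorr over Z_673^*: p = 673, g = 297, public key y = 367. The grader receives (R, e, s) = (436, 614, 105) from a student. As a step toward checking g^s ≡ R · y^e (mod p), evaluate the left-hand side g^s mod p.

519

Squares mod 673: 297^1≡297, 297^2≡46, 297^4≡97, 297^8≡660, 297^16≡169, 297^32≡295, 297^64≡208
105 = 64 + 32 + 8 + 1, so 297^105 ≡ 208·295·660·297 ≡ 519 (mod 673)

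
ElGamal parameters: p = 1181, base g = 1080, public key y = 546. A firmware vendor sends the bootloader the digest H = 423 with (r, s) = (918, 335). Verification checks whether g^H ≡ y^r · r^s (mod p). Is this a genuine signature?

genuine

Left side g^H mod p:
1080^2 = 1166400 ≡ 753
1080^4 ≡ 753^2 = 567009 ≡ 129
1080^8 ≡ 129^2 = 16641 ≡ 107
1080^16 ≡ 107^2 = 11449 ≡ 820
1080^32 ≡ 820^2 = 672400 ≡ 411
1080^64 ≡ 411^2 = 168921 ≡ 38
1080^128 ≡ 38^2 = 1444 ≡ 263
1080^256 ≡ 263^2 = 69169 ≡ 671
423 = 256 + 128 + 32 + 4 + 2 + 1, so 1080^423 ≡ 671·263·411·129·753·1080 ≡ 918 (mod 1181)
Right side y^r · r^s mod p:
546^2 = 298116 ≡ 504
546^4 ≡ 504^2 = 254016 ≡ 101
546^8 ≡ 101^2 = 10201 ≡ 753
546^16 ≡ 753^2 = 567009 ≡ 129
546^32 ≡ 129^2 = 16641 ≡ 107
546^64 ≡ 107^2 = 11449 ≡ 820
546^128 ≡ 820^2 = 672400 ≡ 411
546^256 ≡ 411^2 = 168921 ≡ 38
546^512 ≡ 38^2 = 1444 ≡ 263
918 = 512 + 256 + 128 + 16 + 4 + 2, so 546^918 ≡ 263·38·411·129·101·504 ≡ 553 (mod 1181)
918^2 = 842724 ≡ 671
918^4 ≡ 671^2 = 450241 ≡ 280
918^8 ≡ 280^2 = 78400 ≡ 454
918^16 ≡ 454^2 = 206116 ≡ 622
918^32 ≡ 622^2 = 386884 ≡ 697
918^64 ≡ 697^2 = 485809 ≡ 418
918^128 ≡ 418^2 = 174724 ≡ 1117
918^256 ≡ 1117^2 = 1247689 ≡ 553
335 = 256 + 64 + 8 + 4 + 2 + 1, so 918^335 ≡ 553·418·454·280·671·918 ≡ 70 (mod 1181)
553·70 = 38710 ≡ 918 (mod 1181)
918 ≡ 918 (mod 1181), so the signature is genuine.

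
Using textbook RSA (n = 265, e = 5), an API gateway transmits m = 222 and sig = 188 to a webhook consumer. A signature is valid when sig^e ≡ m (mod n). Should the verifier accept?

sig^2 ≡ 188^2 = 35344 ≡ 99
sig^4 ≡ 99^2 = 9801 ≡ 261
5 = 4 + 1, so sig^5 ≡ 261·188 ≡ 43 (mod 265)
The recovered value 43 does not match the digest 222.

reject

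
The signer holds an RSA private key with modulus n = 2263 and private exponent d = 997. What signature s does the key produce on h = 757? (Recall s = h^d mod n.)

Squares mod 2263: h^1≡757, h^2≡510, h^4≡2118, h^8≡658, h^16≡731, h^32≡293, h^64≡2118, h^128≡658, h^256≡731, h^512≡293
997 = 512 + 256 + 128 + 64 + 32 + 4 + 1, so h^997 ≡ 293·731·658·2118·293·2118·757 ≡ 611 (mod 2263)

611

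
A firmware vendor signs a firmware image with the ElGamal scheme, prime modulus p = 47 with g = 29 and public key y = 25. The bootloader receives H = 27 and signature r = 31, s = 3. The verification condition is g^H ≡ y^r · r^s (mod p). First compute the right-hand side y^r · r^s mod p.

22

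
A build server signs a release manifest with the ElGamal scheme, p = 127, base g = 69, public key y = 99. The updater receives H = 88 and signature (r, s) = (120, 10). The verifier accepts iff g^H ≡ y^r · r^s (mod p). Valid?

no

Left side g^H mod p:
Squares mod 127: 69^1≡69, 69^2≡62, 69^4≡34, 69^8≡13, 69^16≡42, 69^32≡113, 69^64≡69
88 = 64 + 16 + 8, so 69^88 ≡ 69·42·13 ≡ 82 (mod 127)
Right side y^r · r^s mod p:
Squares mod 127: 99^1≡99, 99^2≡22, 99^4≡103, 99^8≡68, 99^16≡52, 99^32≡37, 99^64≡99
120 = 64 + 32 + 16 + 8, so 99^120 ≡ 99·37·52·68 ≡ 19 (mod 127)
Squares mod 127: 120^1≡120, 120^2≡49, 120^4≡115, 120^8≡17
10 = 8 + 2, so 120^10 ≡ 17·49 ≡ 71 (mod 127)
19·71 = 1349 ≡ 79 (mod 127)
82 ≠ 79, so verification fails.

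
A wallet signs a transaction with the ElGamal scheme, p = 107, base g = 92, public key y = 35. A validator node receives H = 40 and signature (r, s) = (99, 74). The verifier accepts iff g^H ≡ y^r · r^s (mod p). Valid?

yes

Left side g^H mod p:
92^2 = 8464 ≡ 11
92^4 ≡ 11^2 = 121 ≡ 14
92^8 ≡ 14^2 = 196 ≡ 89
92^16 ≡ 89^2 = 7921 ≡ 3
92^32 ≡ 3^2 = 9
40 = 32 + 8, so 92^40 ≡ 9·89 ≡ 52 (mod 107)
Right side y^r · r^s mod p:
35^2 = 1225 ≡ 48
35^4 ≡ 48^2 = 2304 ≡ 57
35^8 ≡ 57^2 = 3249 ≡ 39
35^16 ≡ 39^2 = 1521 ≡ 23
35^32 ≡ 23^2 = 529 ≡ 101
35^64 ≡ 101^2 = 10201 ≡ 36
99 = 64 + 32 + 2 + 1, so 35^99 ≡ 36·101·48·35 ≡ 64 (mod 107)
99^2 = 9801 ≡ 64
99^4 ≡ 64^2 = 4096 ≡ 30
99^8 ≡ 30^2 = 900 ≡ 44
99^16 ≡ 44^2 = 1936 ≡ 10
99^32 ≡ 10^2 = 100
99^64 ≡ 100^2 = 10000 ≡ 49
74 = 64 + 8 + 2, so 99^74 ≡ 49·44·64 ≡ 61 (mod 107)
64·61 = 3904 ≡ 52 (mod 107)
52 ≡ 52 (mod 107), so the signature is genuine.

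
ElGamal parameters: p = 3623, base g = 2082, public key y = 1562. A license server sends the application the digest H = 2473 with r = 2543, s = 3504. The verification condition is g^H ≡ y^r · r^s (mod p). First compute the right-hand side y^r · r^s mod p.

410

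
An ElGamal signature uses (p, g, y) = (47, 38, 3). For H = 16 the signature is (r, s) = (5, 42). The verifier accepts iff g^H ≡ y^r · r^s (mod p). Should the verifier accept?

Left side g^H mod p:
38^2 = 1444 ≡ 34
38^4 ≡ 34^2 = 1156 ≡ 28
38^8 ≡ 28^2 = 784 ≡ 32
38^16 ≡ 32^2 = 1024 ≡ 37
Right side y^r · r^s mod p:
3^2 = 9
3^4 ≡ 9^2 = 81 ≡ 34
5 = 4 + 1, so 3^5 ≡ 34·3 ≡ 8 (mod 47)
5^2 = 25
5^4 ≡ 25^2 = 625 ≡ 14
5^8 ≡ 14^2 = 196 ≡ 8
5^16 ≡ 8^2 = 64 ≡ 17
5^32 ≡ 17^2 = 289 ≡ 7
42 = 32 + 8 + 2, so 5^42 ≡ 7·8·25 ≡ 37 (mod 47)
8·37 = 296 ≡ 14 (mod 47)
37 ≠ 14, so verification fails.

reject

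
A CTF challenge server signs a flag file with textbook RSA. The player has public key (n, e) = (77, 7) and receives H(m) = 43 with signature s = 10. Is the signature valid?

invalid

Squares mod 77: s^1≡10, s^2≡23, s^4≡67
7 = 4 + 2 + 1, so s^7 ≡ 67·23·10 ≡ 10 (mod 77)
s^7 mod 77 = 10, but H(m) = 43.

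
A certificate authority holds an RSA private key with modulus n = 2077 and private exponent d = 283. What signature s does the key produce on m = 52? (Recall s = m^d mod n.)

611

m^283 mod 2077 = 611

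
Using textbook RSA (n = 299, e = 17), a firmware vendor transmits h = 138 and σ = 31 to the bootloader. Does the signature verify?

σ^2 ≡ 31^2 = 961 ≡ 64
σ^4 ≡ 64^2 = 4096 ≡ 209
σ^8 ≡ 209^2 = 43681 ≡ 27
σ^16 ≡ 27^2 = 729 ≡ 131
17 = 16 + 1, so σ^17 ≡ 131·31 ≡ 174 (mod 299)
174 ≠ 138, so verification fails.

does not verify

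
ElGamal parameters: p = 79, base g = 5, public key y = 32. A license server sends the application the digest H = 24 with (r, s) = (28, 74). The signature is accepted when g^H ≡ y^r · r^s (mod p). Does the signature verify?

does not verify

Left side g^H mod p:
Squares mod 79: 5^1≡5, 5^2≡25, 5^4≡72, 5^8≡49, 5^16≡31
24 = 16 + 8, so 5^24 ≡ 31·49 ≡ 18 (mod 79)
Right side y^r · r^s mod p:
Squares mod 79: 32^1≡32, 32^2≡76, 32^4≡9, 32^8≡2, 32^16≡4
28 = 16 + 8 + 4, so 32^28 ≡ 4·2·9 ≡ 72 (mod 79)
Squares mod 79: 28^1≡28, 28^2≡73, 28^4≡36, 28^8≡32, 28^16≡76, 28^32≡9, 28^64≡2
74 = 64 + 8 + 2, so 28^74 ≡ 2·32·73 ≡ 11 (mod 79)
72·11 = 792 ≡ 2 (mod 79)
18 ≠ 2, so verification fails.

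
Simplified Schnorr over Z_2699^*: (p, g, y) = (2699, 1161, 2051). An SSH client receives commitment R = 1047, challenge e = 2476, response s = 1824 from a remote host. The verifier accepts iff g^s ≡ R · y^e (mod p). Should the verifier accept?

g^s mod p:
1161^2 = 1347921 ≡ 1120
1161^4 ≡ 1120^2 = 1254400 ≡ 2064
1161^8 ≡ 2064^2 = 4260096 ≡ 1074
1161^16 ≡ 1074^2 = 1153476 ≡ 1003
1161^32 ≡ 1003^2 = 1006009 ≡ 1981
1161^64 ≡ 1981^2 = 3924361 ≡ 15
1161^128 ≡ 15^2 = 225
1161^256 ≡ 225^2 = 50625 ≡ 2043
1161^512 ≡ 2043^2 = 4173849 ≡ 1195
1161^1024 ≡ 1195^2 = 1428025 ≡ 254
1824 = 1024 + 512 + 256 + 32, so 1161^1824 ≡ 254·1195·2043·1981 ≡ 2579 (mod 2699)
R · y^e mod p:
2051^2 = 4206601 ≡ 1559
2051^4 ≡ 1559^2 = 2430481 ≡ 1381
2051^8 ≡ 1381^2 = 1907161 ≡ 1667
2051^16 ≡ 1667^2 = 2778889 ≡ 1618
2051^32 ≡ 1618^2 = 2617924 ≡ 2593
2051^64 ≡ 2593^2 = 6723649 ≡ 440
2051^128 ≡ 440^2 = 193600 ≡ 1971
2051^256 ≡ 1971^2 = 3884841 ≡ 980
2051^512 ≡ 980^2 = 960400 ≡ 2255
2051^1024 ≡ 2255^2 = 5085025 ≡ 109
2051^2048 ≡ 109^2 = 11881 ≡ 1085
2476 = 2048 + 256 + 128 + 32 + 8 + 4, so 2051^2476 ≡ 1085·980·1971·2593·1667·1381 ≡ 1941 (mod 2699)
1047·1941 = 2032227 ≡ 2579 (mod 2699)
2579 ≡ 2579 (mod 2699); signature holds.

accept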